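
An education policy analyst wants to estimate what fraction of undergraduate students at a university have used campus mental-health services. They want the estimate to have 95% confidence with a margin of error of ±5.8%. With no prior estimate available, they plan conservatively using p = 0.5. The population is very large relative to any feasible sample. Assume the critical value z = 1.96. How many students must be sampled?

286

With p = 0.5, p(1−p) = 0.25.
n = z²·p(1−p)/E² = 1.96² × 0.2500 / 0.058² = 3.8416 × 0.2500 / 0.003364 ≈ 285.49.
Rounding up gives n = 286.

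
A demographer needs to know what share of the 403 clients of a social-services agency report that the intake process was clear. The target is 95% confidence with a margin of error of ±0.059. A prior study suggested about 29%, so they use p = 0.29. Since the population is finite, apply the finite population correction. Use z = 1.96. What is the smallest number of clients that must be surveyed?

146

Unadjusted: n₀ = 1.96² × 0.29 × 0.71 / 0.059² ≈ 227.23, so n₀ = 228.
Finite population correction with N = 403: n = n₀ / (1 + (n₀−1)/N) = 228 / (1 + 227/403) = 228 / 1.5633 ≈ 145.85.
Rounding up, n = 146.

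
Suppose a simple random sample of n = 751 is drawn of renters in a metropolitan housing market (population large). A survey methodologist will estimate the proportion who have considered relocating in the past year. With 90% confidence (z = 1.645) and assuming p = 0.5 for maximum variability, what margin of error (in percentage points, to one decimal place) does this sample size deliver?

SE(p̂) = √[p(1−p)/n] = √[0.2500/751] = 0.01825.
E = z × SE = 1.645 × 0.01825 = 0.03001, or 3.0 percentage points.

3.0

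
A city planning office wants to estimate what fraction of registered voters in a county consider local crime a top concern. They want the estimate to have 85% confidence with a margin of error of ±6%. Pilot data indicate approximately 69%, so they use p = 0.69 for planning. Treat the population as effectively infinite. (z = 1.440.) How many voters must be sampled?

With p = 0.69, p(1−p) = 0.2139.
n = z²·p(1−p)/E² = 1.440² × 0.2139 / 0.060² = 2.0736 × 0.2139 / 0.003600 ≈ 123.21.
Rounding up gives n = 124.

124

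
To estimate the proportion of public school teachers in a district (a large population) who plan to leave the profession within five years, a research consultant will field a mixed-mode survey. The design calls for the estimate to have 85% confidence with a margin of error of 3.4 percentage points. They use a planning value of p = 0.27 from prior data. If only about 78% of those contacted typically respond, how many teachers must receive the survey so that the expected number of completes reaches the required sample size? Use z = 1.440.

454

Completed interviews needed: n₀ = 1.440² × 0.1971 / 0.034² ≈ 353.55 → 354.
At a 78% response rate, contacts needed = 354 / 0.78 ≈ 453.85 → 454.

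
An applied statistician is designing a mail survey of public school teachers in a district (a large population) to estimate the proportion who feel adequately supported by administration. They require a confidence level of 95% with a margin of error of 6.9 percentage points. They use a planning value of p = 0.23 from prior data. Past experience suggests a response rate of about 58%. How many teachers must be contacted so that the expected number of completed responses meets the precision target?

For 95% confidence, z = 1.960.
Completed interviews needed: n₀ = 1.960² × 0.1771 / 0.069² ≈ 142.90 → 143.
At a 58% response rate, contacts needed = 143 / 0.58 ≈ 246.55 → 247.

247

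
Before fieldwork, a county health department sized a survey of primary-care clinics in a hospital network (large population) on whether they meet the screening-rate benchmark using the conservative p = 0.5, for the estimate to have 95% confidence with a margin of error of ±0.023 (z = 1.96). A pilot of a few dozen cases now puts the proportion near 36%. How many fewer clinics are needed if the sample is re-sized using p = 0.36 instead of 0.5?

Conservative (p = 0.5): n = 1.96² × 0.25 / 0.023² ≈ 1815.50 → 1816.
Using p = 0.36: p(1−p) = 0.2304, so n = 1.96² × 0.2304 / 0.023² ≈ 1673.17 → 1674.
Reduction: 1816 − 1674 = 142.

142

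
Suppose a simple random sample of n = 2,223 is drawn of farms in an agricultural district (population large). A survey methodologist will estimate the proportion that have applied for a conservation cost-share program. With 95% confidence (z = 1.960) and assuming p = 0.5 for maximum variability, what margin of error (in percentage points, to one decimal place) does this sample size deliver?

SE(p̂) = √[p(1−p)/n] = √[0.2500/2223] = 0.01060.
E = z × SE = 1.960 × 0.01060 = 0.02079, or 2.1 percentage points.

2.1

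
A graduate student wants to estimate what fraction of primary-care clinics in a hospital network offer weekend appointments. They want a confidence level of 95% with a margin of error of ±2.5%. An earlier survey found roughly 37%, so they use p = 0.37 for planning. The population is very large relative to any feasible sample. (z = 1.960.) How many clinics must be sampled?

1433

With p = 0.37, p(1−p) = 0.2331.
n = z²·p(1−p)/E² = 1.960² × 0.2331 / 0.025² = 3.8416 × 0.2331 / 0.000625 ≈ 1432.76.
Rounding up gives n = 1433.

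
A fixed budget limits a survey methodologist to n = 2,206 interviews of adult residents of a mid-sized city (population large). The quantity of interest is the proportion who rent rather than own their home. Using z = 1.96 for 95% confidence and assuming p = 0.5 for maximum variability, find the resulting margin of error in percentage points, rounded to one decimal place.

SE(p̂) = √[p(1−p)/n] = √[0.2500/2206] = 0.01065.
E = z × SE = 1.96 × 0.01065 = 0.02087, or 2.1 percentage points.

2.1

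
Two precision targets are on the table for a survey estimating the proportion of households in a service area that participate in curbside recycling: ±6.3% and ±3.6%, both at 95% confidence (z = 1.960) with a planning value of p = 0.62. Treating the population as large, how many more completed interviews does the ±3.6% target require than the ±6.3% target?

At ±6.3%: n = 1.960² × 0.2356 / 0.063² ≈ 228.04 → 229.
At ±3.6%: n = 1.960² × 0.2356 / 0.036² ≈ 698.36 → 699.
Additional respondents: 699 − 229 = 470.

470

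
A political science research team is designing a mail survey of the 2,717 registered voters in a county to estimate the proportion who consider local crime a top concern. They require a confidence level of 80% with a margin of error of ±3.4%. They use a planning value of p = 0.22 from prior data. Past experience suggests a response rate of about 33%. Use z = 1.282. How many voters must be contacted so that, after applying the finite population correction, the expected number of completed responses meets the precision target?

Completed interviews needed (unadjusted): n₀ = 1.282² × 0.1716 / 0.034² ≈ 243.97 → 244.
FPC for N = 2,717: n = 244 / (1 + 243/2717) = 244 / 1.0894 ≈ 223.97 → 224.
At a 33% response rate, contacts needed = 224 / 0.33 ≈ 678.79 → 679.

679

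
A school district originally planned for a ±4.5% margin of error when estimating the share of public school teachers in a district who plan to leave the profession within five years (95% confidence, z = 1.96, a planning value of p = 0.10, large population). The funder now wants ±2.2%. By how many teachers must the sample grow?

At ±4.5%: n = 1.96² × 0.0900 / 0.045² ≈ 170.74 → 171.
At ±2.2%: n = 1.96² × 0.0900 / 0.022² ≈ 714.35 → 715.
Additional respondents: 715 − 171 = 544.

544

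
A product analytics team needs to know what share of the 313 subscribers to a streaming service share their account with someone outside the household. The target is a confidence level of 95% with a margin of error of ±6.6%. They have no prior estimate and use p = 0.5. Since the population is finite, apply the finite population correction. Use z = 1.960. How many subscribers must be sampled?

130

Unadjusted: n₀ = 1.960² × 0.50 × 0.50 / 0.066² ≈ 220.48, so n₀ = 221.
Finite population correction with N = 313: n = n₀ / (1 + (n₀−1)/N) = 221 / (1 + 220/313) = 221 / 1.7029 ≈ 129.78.
Rounding up, n = 130.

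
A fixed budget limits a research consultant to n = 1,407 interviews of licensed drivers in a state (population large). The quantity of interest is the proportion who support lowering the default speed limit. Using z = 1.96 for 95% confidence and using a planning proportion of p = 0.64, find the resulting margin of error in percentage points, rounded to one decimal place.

2.5

SE(p̂) = √[p(1−p)/n] = √[0.2304/1407] = 0.01280.
E = z × SE = 1.96 × 0.01280 = 0.02508, or 2.5 percentage points.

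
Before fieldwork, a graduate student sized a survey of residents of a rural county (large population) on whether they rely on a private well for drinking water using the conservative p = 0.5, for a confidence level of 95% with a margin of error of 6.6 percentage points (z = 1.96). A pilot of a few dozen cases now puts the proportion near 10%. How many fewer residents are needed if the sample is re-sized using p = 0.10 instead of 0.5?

Conservative (p = 0.5): n = 1.96² × 0.25 / 0.066² ≈ 220.48 → 221.
Using p = 0.10: p(1−p) = 0.0900, so n = 1.96² × 0.0900 / 0.066² ≈ 79.37 → 80.
Reduction: 221 − 80 = 141.

141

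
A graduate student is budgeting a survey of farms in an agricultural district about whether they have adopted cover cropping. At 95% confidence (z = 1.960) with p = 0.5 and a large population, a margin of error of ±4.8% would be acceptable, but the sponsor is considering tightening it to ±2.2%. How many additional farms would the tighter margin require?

1568

At ±4.8%: n = 1.960² × 0.2500 / 0.048² ≈ 416.84 → 417.
At ±2.2%: n = 1.960² × 0.2500 / 0.022² ≈ 1984.30 → 1985.
Additional respondents: 1985 − 417 = 1568.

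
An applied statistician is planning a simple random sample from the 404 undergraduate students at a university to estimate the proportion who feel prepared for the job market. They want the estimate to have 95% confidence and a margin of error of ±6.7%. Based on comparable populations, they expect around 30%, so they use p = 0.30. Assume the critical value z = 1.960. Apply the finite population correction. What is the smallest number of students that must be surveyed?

125

Unadjusted: n₀ = 1.960² × 0.30 × 0.70 / 0.067² ≈ 179.71, so n₀ = 180.
Finite population correction with N = 404: n = n₀ / (1 + (n₀−1)/N) = 180 / (1 + 179/404) = 180 / 1.4431 ≈ 124.73.
Rounding up, n = 125.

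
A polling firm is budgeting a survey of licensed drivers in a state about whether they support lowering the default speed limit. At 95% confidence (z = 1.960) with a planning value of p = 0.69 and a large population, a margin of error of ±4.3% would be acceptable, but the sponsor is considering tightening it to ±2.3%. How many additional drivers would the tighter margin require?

1109

At ±4.3%: n = 1.960² × 0.2139 / 0.043² ≈ 444.41 → 445.
At ±2.3%: n = 1.960² × 0.2139 / 0.023² ≈ 1553.34 → 1554.
Additional respondents: 1554 − 445 = 1109.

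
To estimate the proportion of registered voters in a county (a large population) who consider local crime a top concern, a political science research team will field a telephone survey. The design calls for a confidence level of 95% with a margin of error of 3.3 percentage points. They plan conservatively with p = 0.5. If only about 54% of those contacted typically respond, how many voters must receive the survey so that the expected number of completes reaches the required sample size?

1634

For 95% confidence, z = 1.96.
Completed interviews needed: n₀ = 1.96² × 0.2500 / 0.033² ≈ 881.91 → 882.
At a 54% response rate, contacts needed = 882 / 0.54 ≈ 1633.33 → 1634.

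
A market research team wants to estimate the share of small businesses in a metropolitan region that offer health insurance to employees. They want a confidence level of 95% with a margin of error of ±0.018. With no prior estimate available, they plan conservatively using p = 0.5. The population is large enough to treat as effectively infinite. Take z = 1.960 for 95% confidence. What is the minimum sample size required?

With p = 0.5, p(1−p) = 0.25.
n = z²·p(1−p)/E² = 1.960² × 0.2500 / 0.018² = 3.8416 × 0.2500 / 0.000324 ≈ 2964.20.
Rounding up gives n = 2965.

2965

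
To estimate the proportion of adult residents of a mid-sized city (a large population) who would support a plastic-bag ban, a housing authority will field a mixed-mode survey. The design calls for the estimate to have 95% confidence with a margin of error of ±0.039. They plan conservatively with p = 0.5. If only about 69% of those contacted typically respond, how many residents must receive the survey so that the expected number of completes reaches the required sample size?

For 95% confidence, z = 1.960.
Completed interviews needed: n₀ = 1.960² × 0.2500 / 0.039² ≈ 631.43 → 632.
At a 69% response rate, contacts needed = 632 / 0.69 ≈ 915.94 → 916.

916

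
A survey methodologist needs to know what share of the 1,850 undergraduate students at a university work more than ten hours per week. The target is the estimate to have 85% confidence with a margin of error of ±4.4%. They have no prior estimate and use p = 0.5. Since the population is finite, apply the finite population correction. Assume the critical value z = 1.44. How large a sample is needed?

235

Unadjusted: n₀ = 1.44² × 0.50 × 0.50 / 0.044² ≈ 267.77, so n₀ = 268.
Finite population correction with N = 1,850: n = n₀ / (1 + (n₀−1)/N) = 268 / (1 + 267/1850) = 268 / 1.1443 ≈ 234.20.
Rounding up, n = 235.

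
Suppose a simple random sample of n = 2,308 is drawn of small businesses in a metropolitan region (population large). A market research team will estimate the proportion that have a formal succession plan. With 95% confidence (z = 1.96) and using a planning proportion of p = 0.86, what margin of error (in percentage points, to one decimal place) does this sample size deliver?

1.4

SE(p̂) = √[p(1−p)/n] = √[0.1204/2308] = 0.00722.
E = z × SE = 1.96 × 0.00722 = 0.01416, or 1.4 percentage points.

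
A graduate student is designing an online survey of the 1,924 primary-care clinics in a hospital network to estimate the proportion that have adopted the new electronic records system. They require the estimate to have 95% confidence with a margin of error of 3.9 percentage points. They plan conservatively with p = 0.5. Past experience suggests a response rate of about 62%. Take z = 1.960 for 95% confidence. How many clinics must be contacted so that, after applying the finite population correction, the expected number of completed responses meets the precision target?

768

Completed interviews needed (unadjusted): n₀ = 1.960² × 0.2500 / 0.039² ≈ 631.43 → 632.
FPC for N = 1,924: n = 632 / (1 + 631/1924) = 632 / 1.3280 ≈ 475.92 → 476.
At a 62% response rate, contacts needed = 476 / 0.62 ≈ 767.74 → 768.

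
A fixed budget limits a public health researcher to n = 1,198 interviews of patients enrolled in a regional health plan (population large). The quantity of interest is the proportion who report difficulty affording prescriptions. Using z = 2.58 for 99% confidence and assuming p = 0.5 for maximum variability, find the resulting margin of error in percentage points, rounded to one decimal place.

SE(p̂) = √[p(1−p)/n] = √[0.2500/1198] = 0.01445.
E = z × SE = 2.58 × 0.01445 = 0.03727, or 3.7 percentage points.

3.7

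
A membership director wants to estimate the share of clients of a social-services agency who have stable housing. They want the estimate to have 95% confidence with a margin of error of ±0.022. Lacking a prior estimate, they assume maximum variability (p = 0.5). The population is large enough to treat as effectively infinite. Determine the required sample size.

1985

For 95% confidence, z = 1.96.
With p = 0.5, p(1−p) = 0.25.
n = z²·p(1−p)/E² = 1.96² × 0.2500 / 0.022² = 3.8416 × 0.2500 / 0.000484 ≈ 1984.30.
Rounding up gives n = 1985.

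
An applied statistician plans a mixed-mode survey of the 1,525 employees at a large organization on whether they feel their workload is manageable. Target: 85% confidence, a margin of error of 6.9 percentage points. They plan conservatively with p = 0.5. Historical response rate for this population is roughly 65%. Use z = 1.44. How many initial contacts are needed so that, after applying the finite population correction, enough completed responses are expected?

Completed interviews needed (unadjusted): n₀ = 1.44² × 0.2500 / 0.069² ≈ 108.88 → 109.
FPC for N = 1,525: n = 109 / (1 + 108/1525) = 109 / 1.0708 ≈ 101.79 → 102.
At a 65% response rate, contacts needed = 102 / 0.65 ≈ 156.92 → 157.

157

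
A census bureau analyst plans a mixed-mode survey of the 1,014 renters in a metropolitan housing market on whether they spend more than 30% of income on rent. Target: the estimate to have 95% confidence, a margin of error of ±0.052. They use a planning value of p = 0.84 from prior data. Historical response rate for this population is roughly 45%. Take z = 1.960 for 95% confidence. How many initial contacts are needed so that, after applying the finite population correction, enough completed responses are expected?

358

Completed interviews needed (unadjusted): n₀ = 1.960² × 0.1344 / 0.052² ≈ 190.94 → 191.
FPC for N = 1,014: n = 191 / (1 + 190/1014) = 191 / 1.1874 ≈ 160.86 → 161.
At a 45% response rate, contacts needed = 161 / 0.45 ≈ 357.78 → 358.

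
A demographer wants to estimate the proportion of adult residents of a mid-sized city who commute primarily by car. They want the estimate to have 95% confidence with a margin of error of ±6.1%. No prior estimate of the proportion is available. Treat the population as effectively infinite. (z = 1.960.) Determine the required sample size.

With no prior estimate, use p = 0.5, giving p(1−p) = 0.25.
n = z²·p(1−p)/E² = 1.960² × 0.2500 / 0.061² = 3.8416 × 0.2500 / 0.003721 ≈ 258.10.
Rounding up gives n = 259.

259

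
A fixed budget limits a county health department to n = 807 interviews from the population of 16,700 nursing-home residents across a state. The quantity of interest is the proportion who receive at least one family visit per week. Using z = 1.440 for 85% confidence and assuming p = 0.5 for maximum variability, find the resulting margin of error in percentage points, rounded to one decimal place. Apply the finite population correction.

Finite-population factor: (N−n)/(N−1) = (16700−807)/(16700−1) = 0.9517.
SE(p̂) = √[p(1−p)/n · (N−n)/(N−1)] = √[0.2500/807 × 0.9517] = 0.01717.
E = z × SE = 1.440 × 0.01717 = 0.02473 ≈ 2.5 percentage points.

2.5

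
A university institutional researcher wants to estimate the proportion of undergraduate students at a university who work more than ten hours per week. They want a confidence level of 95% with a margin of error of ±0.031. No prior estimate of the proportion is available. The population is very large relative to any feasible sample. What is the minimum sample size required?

For 95% confidence, z = 1.96.
With no prior estimate, use p = 0.5, giving p(1−p) = 0.25.
n = z²·p(1−p)/E² = 1.96² × 0.2500 / 0.031² = 3.8416 × 0.2500 / 0.000961 ≈ 999.38.
Rounding up gives n = 1000.

1000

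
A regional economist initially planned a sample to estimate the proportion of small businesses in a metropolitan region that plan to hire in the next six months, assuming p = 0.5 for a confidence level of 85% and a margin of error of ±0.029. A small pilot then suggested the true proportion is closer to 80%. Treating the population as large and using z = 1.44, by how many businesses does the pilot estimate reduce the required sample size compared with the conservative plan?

222

Conservative (p = 0.5): n = 1.44² × 0.25 / 0.029² ≈ 616.41 → 617.
Using p = 0.80: p(1−p) = 0.1600, so n = 1.44² × 0.1600 / 0.029² ≈ 394.50 → 395.
Reduction: 617 − 395 = 222.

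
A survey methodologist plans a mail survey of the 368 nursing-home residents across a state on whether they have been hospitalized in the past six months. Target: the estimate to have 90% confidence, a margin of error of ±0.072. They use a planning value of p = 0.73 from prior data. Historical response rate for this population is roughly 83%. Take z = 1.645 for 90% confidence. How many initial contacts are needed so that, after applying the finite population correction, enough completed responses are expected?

Completed interviews needed (unadjusted): n₀ = 1.645² × 0.1971 / 0.072² ≈ 102.89 → 103.
FPC for N = 368: n = 103 / (1 + 102/368) = 103 / 1.2772 ≈ 80.65 → 81.
At an 83% response rate, contacts needed = 81 / 0.83 ≈ 97.59 → 98.

98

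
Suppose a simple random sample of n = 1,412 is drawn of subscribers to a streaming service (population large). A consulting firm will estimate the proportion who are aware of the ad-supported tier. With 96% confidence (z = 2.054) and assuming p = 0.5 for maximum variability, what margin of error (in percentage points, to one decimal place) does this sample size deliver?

SE(p̂) = √[p(1−p)/n] = √[0.2500/1412] = 0.01331.
E = z × SE = 2.054 × 0.01331 = 0.02733, or 2.7 percentage points.

2.7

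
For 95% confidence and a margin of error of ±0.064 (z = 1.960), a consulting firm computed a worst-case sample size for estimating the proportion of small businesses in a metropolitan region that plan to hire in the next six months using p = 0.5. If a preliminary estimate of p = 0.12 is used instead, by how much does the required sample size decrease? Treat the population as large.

Conservative (p = 0.5): n = 1.960² × 0.25 / 0.064² ≈ 234.47 → 235.
Using p = 0.12: p(1−p) = 0.1056, so n = 1.960² × 0.1056 / 0.064² ≈ 99.04 → 100.
Reduction: 235 − 100 = 135.

135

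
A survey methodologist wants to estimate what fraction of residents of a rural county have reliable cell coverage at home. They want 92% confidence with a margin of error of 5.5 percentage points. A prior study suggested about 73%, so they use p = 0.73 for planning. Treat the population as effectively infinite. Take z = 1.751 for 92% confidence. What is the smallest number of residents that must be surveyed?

With p = 0.73, p(1−p) = 0.1971.
n = z²·p(1−p)/E² = 1.751² × 0.1971 / 0.055² = 3.0660 × 0.1971 / 0.003025 ≈ 199.77.
Rounding up gives n = 200.

200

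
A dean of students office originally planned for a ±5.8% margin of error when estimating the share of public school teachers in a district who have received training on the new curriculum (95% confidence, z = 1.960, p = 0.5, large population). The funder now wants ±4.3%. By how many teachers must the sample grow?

234

At ±5.8%: n = 1.960² × 0.2500 / 0.058² ≈ 285.49 → 286.
At ±4.3%: n = 1.960² × 0.2500 / 0.043² ≈ 519.42 → 520.
Additional respondents: 520 − 286 = 234.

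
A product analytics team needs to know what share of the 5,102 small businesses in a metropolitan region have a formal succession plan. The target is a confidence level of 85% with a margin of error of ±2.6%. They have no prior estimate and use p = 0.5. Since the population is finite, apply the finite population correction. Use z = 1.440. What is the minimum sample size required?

667

Unadjusted: n₀ = 1.440² × 0.50 × 0.50 / 0.026² ≈ 766.86, so n₀ = 767.
Finite population correction with N = 5,102: n = n₀ / (1 + (n₀−1)/N) = 767 / (1 + 766/5102) = 767 / 1.1501 ≈ 666.88.
Rounding up, n = 667.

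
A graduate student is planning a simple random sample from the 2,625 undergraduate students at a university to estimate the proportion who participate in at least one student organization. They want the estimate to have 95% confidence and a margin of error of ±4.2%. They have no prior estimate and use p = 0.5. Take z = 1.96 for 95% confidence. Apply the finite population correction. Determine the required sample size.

452

Unadjusted: n₀ = 1.96² × 0.50 × 0.50 / 0.042² ≈ 544.44, so n₀ = 545.
Finite population correction with N = 2,625: n = n₀ / (1 + (n₀−1)/N) = 545 / (1 + 544/2625) = 545 / 1.2072 ≈ 451.44.
Rounding up, n = 452.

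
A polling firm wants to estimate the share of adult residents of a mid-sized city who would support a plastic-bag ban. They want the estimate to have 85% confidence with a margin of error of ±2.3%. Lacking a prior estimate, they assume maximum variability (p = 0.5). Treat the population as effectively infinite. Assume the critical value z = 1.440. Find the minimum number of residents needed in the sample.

With p = 0.5, p(1−p) = 0.25.
n = z²·p(1−p)/E² = 1.440² × 0.2500 / 0.023² = 2.0736 × 0.2500 / 0.000529 ≈ 979.96.
Rounding up gives n = 980.

980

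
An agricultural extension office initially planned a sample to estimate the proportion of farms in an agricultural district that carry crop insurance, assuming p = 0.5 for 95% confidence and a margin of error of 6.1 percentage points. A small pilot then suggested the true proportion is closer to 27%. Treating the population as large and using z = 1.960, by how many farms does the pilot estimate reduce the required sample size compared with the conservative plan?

55

Conservative (p = 0.5): n = 1.960² × 0.25 / 0.061² ≈ 258.10 → 259.
Using p = 0.27: p(1−p) = 0.1971, so n = 1.960² × 0.1971 / 0.061² ≈ 203.49 → 204.
Reduction: 259 − 204 = 55.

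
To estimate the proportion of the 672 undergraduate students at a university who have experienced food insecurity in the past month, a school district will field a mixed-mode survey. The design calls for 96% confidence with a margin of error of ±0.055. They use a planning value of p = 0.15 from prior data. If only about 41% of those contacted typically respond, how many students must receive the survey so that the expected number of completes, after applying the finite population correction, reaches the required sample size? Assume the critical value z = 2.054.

344

Completed interviews needed (unadjusted): n₀ = 2.054² × 0.1275 / 0.055² ≈ 177.82 → 178.
FPC for N = 672: n = 178 / (1 + 177/672) = 178 / 1.2634 ≈ 140.89 → 141.
At a 41% response rate, contacts needed = 141 / 0.41 ≈ 343.90 → 344.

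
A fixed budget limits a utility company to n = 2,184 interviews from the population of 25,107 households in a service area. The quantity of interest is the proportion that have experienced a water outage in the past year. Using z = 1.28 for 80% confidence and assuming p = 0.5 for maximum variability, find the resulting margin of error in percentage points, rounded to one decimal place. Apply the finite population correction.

1.3

Finite-population factor: (N−n)/(N−1) = (25107−2184)/(25107−1) = 0.9130.
SE(p̂) = √[p(1−p)/n · (N−n)/(N−1)] = √[0.2500/2184 × 0.9130] = 0.01022.
E = z × SE = 1.28 × 0.01022 = 0.01309 ≈ 1.3 percentage points.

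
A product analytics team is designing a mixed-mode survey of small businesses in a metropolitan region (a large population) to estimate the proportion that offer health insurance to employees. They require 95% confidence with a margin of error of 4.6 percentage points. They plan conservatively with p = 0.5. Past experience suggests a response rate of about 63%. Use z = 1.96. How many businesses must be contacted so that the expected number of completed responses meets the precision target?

721

Completed interviews needed: n₀ = 1.96² × 0.2500 / 0.046² ≈ 453.88 → 454.
At a 63% response rate, contacts needed = 454 / 0.63 ≈ 720.63 → 721.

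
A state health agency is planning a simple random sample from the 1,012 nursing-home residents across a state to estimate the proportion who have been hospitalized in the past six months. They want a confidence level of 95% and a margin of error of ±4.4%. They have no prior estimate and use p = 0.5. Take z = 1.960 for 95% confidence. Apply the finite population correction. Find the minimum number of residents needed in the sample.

Unadjusted: n₀ = 1.960² × 0.50 × 0.50 / 0.044² ≈ 496.07, so n₀ = 497.
Finite population correction with N = 1,012: n = n₀ / (1 + (n₀−1)/N) = 497 / (1 + 496/1012) = 497 / 1.4901 ≈ 333.53.
Rounding up, n = 334.

334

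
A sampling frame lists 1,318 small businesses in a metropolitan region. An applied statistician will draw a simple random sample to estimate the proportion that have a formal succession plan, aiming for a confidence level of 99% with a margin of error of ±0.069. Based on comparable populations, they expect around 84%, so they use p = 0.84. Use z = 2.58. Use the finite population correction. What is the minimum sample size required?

165

Unadjusted: n₀ = 2.58² × 0.84 × 0.16 / 0.069² ≈ 187.91, so n₀ = 188.
Finite population correction with N = 1,318: n = n₀ / (1 + (n₀−1)/N) = 188 / (1 + 187/1318) = 188 / 1.1419 ≈ 164.64.
Rounding up, n = 165.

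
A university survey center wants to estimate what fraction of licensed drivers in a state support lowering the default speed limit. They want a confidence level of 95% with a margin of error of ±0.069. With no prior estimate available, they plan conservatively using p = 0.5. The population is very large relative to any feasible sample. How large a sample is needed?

For 95% confidence, z = 1.960.
With p = 0.5, p(1−p) = 0.25.
n = z²·p(1−p)/E² = 1.960² × 0.2500 / 0.069² = 3.8416 × 0.2500 / 0.004761 ≈ 201.72.
Rounding up gives n = 202.

202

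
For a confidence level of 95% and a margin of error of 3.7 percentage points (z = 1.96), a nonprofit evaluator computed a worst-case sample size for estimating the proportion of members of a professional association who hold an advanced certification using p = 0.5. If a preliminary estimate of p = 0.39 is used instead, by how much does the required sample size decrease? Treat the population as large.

Conservative (p = 0.5): n = 1.96² × 0.25 / 0.037² ≈ 701.53 → 702.
Using p = 0.39: p(1−p) = 0.2379, so n = 1.96² × 0.2379 / 0.037² ≈ 667.58 → 668.
Reduction: 702 − 668 = 34.

34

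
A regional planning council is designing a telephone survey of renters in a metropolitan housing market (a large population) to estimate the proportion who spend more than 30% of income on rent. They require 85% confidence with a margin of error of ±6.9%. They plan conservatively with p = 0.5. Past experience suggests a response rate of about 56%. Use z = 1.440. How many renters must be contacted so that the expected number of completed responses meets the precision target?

Completed interviews needed: n₀ = 1.440² × 0.2500 / 0.069² ≈ 108.88 → 109.
At a 56% response rate, contacts needed = 109 / 0.56 ≈ 194.64 → 195.

195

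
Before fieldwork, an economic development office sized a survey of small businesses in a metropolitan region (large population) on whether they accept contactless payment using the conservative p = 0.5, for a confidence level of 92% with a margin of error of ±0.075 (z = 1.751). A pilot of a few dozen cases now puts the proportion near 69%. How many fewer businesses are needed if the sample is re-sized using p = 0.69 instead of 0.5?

Conservative (p = 0.5): n = 1.751² × 0.25 / 0.075² ≈ 136.27 → 137.
Using p = 0.69: p(1−p) = 0.2139, so n = 1.751² × 0.2139 / 0.075² ≈ 116.59 → 117.
Reduction: 137 − 117 = 20.

20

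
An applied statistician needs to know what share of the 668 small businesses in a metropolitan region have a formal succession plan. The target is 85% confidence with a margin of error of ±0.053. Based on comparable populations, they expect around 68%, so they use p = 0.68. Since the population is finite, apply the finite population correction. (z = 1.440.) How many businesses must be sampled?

130

Unadjusted: n₀ = 1.440² × 0.68 × 0.32 / 0.053² ≈ 160.63, so n₀ = 161.
Finite population correction with N = 668: n = n₀ / (1 + (n₀−1)/N) = 161 / (1 + 160/668) = 161 / 1.2395 ≈ 129.89.
Rounding up, n = 130.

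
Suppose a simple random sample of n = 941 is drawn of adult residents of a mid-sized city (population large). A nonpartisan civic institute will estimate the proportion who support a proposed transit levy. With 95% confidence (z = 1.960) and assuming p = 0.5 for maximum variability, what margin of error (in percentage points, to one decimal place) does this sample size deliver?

SE(p̂) = √[p(1−p)/n] = √[0.2500/941] = 0.01630.
E = z × SE = 1.960 × 0.01630 = 0.03195, or 3.2 percentage points.

3.2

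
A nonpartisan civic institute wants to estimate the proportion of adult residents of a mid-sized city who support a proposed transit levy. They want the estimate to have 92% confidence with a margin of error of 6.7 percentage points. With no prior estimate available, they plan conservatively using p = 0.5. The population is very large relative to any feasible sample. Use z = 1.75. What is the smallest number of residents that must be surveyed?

171

With p = 0.5, p(1−p) = 0.25.
n = z²·p(1−p)/E² = 1.75² × 0.2500 / 0.067² = 3.0625 × 0.2500 / 0.004489 ≈ 170.56.
Rounding up gives n = 171.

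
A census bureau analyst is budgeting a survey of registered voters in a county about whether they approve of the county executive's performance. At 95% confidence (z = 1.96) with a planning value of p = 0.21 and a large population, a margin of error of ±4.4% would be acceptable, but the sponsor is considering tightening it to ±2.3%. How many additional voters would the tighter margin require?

875

At ±4.4%: n = 1.96² × 0.1659 / 0.044² ≈ 329.19 → 330.
At ±2.3%: n = 1.96² × 0.1659 / 0.023² ≈ 1204.77 → 1205.
Additional respondents: 1205 − 330 = 875.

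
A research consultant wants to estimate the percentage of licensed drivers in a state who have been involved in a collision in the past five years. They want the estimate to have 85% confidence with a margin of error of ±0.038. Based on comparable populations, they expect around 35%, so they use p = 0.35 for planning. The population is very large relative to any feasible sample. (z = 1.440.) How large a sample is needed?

327

With p = 0.35, p(1−p) = 0.2275.
n = z²·p(1−p)/E² = 1.440² × 0.2275 / 0.038² = 2.0736 × 0.2275 / 0.001444 ≈ 326.69.
Rounding up gives n = 327.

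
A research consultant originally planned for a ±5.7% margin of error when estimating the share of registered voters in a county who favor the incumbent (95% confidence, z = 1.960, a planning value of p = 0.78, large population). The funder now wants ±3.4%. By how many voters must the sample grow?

368

At ±5.7%: n = 1.960² × 0.1716 / 0.057² ≈ 202.90 → 203.
At ±3.4%: n = 1.960² × 0.1716 / 0.034² ≈ 570.26 → 571.
Additional respondents: 571 − 203 = 368.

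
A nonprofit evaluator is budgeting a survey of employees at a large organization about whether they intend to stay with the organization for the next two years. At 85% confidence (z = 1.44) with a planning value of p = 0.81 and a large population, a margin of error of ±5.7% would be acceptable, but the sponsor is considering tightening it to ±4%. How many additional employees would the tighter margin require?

101

At ±5.7%: n = 1.44² × 0.1539 / 0.057² ≈ 98.22 → 99.
At ±4%: n = 1.44² × 0.1539 / 0.040² ≈ 199.45 → 200.
Additional respondents: 200 − 99 = 101.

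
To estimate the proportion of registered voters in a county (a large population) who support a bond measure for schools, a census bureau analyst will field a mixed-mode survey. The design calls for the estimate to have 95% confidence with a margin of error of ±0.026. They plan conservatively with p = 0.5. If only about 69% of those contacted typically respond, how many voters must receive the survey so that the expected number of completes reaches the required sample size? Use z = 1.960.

Completed interviews needed: n₀ = 1.960² × 0.2500 / 0.026² ≈ 1420.71 → 1421.
At a 69% response rate, contacts needed = 1421 / 0.69 ≈ 2059.42 → 2060.

2060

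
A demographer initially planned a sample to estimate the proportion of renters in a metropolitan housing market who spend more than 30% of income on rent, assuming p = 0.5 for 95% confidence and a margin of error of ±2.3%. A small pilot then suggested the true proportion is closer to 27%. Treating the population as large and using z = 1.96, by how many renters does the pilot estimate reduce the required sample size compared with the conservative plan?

Conservative (p = 0.5): n = 1.96² × 0.25 / 0.023² ≈ 1815.50 → 1816.
Using p = 0.27: p(1−p) = 0.1971, so n = 1.96² × 0.1971 / 0.023² ≈ 1431.34 → 1432.
Reduction: 1816 − 1432 = 384.

384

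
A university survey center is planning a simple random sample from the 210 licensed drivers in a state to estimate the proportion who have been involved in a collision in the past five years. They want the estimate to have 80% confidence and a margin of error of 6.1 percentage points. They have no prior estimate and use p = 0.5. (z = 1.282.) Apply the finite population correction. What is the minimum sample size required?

Unadjusted: n₀ = 1.282² × 0.50 × 0.50 / 0.061² ≈ 110.42, so n₀ = 111.
Finite population correction with N = 210: n = n₀ / (1 + (n₀−1)/N) = 111 / (1 + 110/210) = 111 / 1.5238 ≈ 72.84.
Rounding up, n = 73.

73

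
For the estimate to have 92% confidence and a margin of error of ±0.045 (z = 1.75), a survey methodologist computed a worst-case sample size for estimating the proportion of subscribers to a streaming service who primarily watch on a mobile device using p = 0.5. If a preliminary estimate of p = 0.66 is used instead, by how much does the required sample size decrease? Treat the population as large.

39

Conservative (p = 0.5): n = 1.75² × 0.25 / 0.045² ≈ 378.09 → 379.
Using p = 0.66: p(1−p) = 0.2244, so n = 1.75² × 0.2244 / 0.045² ≈ 339.37 → 340.
Reduction: 379 − 340 = 39.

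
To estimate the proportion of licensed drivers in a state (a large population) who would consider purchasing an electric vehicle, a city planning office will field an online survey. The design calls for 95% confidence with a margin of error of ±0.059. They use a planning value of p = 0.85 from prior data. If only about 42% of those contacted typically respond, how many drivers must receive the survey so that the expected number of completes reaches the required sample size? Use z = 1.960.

336

Completed interviews needed: n₀ = 1.960² × 0.1275 / 0.059² ≈ 140.71 → 141.
At a 42% response rate, contacts needed = 141 / 0.42 ≈ 335.71 → 336.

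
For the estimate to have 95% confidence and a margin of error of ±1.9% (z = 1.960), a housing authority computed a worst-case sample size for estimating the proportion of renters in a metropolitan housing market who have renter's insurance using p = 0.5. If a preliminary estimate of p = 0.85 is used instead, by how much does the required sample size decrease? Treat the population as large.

1304

Conservative (p = 0.5): n = 1.960² × 0.25 / 0.019² ≈ 2660.39 → 2661.
Using p = 0.85: p(1−p) = 0.1275, so n = 1.960² × 0.1275 / 0.019² ≈ 1356.80 → 1357.
Reduction: 2661 − 1357 = 1304.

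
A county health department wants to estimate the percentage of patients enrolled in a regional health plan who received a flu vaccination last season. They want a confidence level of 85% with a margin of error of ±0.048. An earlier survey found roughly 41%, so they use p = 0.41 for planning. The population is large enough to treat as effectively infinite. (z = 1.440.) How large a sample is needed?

218

With p = 0.41, p(1−p) = 0.2419.
n = z²·p(1−p)/E² = 1.440² × 0.2419 / 0.048² = 2.0736 × 0.2419 / 0.002304 ≈ 217.71.
Rounding up gives n = 218.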